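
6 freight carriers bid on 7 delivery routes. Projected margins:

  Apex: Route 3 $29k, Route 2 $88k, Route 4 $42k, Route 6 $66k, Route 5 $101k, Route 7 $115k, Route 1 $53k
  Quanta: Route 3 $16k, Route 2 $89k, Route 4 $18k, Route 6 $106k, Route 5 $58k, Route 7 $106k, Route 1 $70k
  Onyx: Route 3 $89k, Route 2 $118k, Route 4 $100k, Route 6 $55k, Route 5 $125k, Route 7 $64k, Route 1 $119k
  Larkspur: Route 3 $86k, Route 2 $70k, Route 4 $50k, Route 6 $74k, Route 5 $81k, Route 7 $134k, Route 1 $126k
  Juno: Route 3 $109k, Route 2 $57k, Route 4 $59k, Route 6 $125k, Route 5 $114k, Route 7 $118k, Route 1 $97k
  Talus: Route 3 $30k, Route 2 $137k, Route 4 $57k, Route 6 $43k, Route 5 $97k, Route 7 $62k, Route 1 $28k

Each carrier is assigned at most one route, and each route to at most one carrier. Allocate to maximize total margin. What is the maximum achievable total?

Max total: $718k

Optimal: Apex→Route 7 ($115k), Quanta→Route 6 ($106k), Onyx→Route 5 ($125k), Larkspur→Route 1 ($126k), Juno→Route 3 ($109k), Talus→Route 2 ($137k) — total 115+106+125+126+109+137 = $718k.
Column-greedy (each route in turn goes to its best remaining carrier) gives $687k, worse by 31.
Next-best assignment: Apex→Route 5, Quanta→Route 6, Onyx→Route 1, Larkspur→Route 7, Juno→Route 3, Talus→Route 2 = $706k.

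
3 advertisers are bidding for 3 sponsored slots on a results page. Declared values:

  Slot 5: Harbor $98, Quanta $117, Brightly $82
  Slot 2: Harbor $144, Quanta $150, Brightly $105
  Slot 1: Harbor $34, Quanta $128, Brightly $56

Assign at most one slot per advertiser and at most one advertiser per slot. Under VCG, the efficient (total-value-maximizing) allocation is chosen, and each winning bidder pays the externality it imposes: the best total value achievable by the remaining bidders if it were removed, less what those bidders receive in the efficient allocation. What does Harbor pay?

Harbor pays $23.

Efficient allocation: Harbor→Slot 2 ($144), Quanta→Slot 1 ($128), Brightly→Slot 5 ($82); total welfare W = $354.
Harbor receives Slot 2 at value $144, so the others get W − 144 = $210.
Without Harbor: best allocation of the remaining 2 bidders over all 3 slots is Quanta→Slot 1 ($128), Brightly→Slot 2 ($105), total $233.
VCG payment = (others' best without Harbor) − (others' welfare with Harbor) = 233 − 210 = $23.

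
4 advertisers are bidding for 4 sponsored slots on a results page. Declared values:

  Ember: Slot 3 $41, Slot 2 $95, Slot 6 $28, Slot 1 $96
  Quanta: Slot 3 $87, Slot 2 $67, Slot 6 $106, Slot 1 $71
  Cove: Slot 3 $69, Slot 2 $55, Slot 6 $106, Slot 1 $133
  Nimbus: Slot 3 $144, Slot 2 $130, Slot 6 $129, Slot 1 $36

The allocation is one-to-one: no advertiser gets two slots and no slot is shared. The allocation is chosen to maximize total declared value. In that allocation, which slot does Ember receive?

Optimal: Ember→Slot 2 ($95), Quanta→Slot 6 ($106), Cove→Slot 1 ($133), Nimbus→Slot 3 ($144) — total 95+106+133+144 = $478.
Next-best assignment: Ember→Slot 2, Quanta→Slot 3, Cove→Slot 1, Nimbus→Slot 6 = $444.
Swapping Quanta↔Cove (Quanta→Slot 1 $71, Cove→Slot 6 $106) loses 62.
No other one-to-one assignment exceeds $478.
Ember's own top slot is Slot 1 ($96), but forcing Ember→Slot 1 and reassigning the rest optimally gives only $419 — worse by 59.

Ember receives Slot 2.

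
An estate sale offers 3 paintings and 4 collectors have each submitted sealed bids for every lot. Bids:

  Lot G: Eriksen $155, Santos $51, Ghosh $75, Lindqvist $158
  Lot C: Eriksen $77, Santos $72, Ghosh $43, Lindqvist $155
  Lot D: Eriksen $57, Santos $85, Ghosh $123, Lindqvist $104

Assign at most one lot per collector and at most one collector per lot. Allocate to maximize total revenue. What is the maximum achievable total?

Optimal: Eriksen→Lot G ($155), Lindqvist→Lot C ($155), Ghosh→Lot D ($123) — total 155+155+123 = $433.
Max-entry greedy (repeatedly take the single best remaining cell) gives $358, worse by 75.

Maximum total: $433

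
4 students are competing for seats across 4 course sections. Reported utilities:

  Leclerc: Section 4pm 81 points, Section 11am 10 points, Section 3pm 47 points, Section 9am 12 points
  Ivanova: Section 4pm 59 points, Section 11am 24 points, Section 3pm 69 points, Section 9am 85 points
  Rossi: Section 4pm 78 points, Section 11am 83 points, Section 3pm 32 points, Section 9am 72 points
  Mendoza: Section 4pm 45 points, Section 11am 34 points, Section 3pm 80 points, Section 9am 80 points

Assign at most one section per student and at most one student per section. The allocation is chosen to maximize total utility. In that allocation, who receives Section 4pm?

Optimal: Leclerc→Section 4pm (81 points), Ivanova→Section 9am (85 points), Rossi→Section 11am (83 points), Mendoza→Section 3pm (80 points) — total 81+85+83+80 = 329 points.
Every other assignment is strictly worse.

Leclerc receives Section 4pm.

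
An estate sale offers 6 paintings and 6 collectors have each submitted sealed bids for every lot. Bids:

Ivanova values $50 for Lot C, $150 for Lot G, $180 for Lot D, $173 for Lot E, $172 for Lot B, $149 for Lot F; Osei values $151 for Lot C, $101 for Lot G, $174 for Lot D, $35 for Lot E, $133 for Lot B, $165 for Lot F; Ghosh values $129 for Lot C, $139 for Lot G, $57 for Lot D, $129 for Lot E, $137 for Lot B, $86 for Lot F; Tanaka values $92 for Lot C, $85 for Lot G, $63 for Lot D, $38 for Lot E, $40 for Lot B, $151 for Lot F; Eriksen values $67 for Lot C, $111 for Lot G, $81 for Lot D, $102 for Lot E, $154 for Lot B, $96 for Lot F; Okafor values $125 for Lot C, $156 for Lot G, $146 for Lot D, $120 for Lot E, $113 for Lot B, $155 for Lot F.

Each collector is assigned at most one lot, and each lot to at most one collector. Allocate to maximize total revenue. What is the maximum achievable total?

Maximum total: $937

Optimal: Ivanova→Lot E ($173), Osei→Lot D ($174), Ghosh→Lot C ($129), Tanaka→Lot F ($151), Eriksen→Lot B ($154), Okafor→Lot G ($156) — total 173+174+129+151+154+156 = $937.
Column-greedy (each lot in turn goes to its best remaining collector) gives $921, worse by 16.
Next-best assignment: Ivanova→Lot D, Osei→Lot C, Ghosh→Lot E, Tanaka→Lot F, Eriksen→Lot B, Okafor→Lot G = $921.
Every other assignment is strictly worse.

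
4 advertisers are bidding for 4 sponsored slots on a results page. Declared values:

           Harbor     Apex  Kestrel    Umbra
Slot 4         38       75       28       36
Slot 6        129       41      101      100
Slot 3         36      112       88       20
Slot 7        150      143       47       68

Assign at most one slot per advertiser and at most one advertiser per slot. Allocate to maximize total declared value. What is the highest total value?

Optimal: Harbor→Slot 7 ($150), Apex→Slot 4 ($75), Kestrel→Slot 3 ($88), Umbra→Slot 6 ($100) — total 150+75+88+100 = $413.
Column-greedy (each slot in turn goes to its best remaining advertiser) gives $360, worse by 53.
Checked against all permutations: $413 is optimal.

Max total: $413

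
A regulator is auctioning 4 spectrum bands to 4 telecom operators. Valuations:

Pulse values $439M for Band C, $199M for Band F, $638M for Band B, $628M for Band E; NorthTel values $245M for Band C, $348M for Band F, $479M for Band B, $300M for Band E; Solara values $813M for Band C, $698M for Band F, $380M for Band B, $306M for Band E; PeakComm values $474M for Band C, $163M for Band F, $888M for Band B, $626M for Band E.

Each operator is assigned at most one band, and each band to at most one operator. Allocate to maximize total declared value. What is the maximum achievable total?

Optimal: Pulse→Band E ($628M), NorthTel→Band F ($348M), Solara→Band C ($813M), PeakComm→Band B ($888M) — total 628+348+813+888 = $2677M.
Row-greedy (each operator in turn takes its best remaining band) gives $2425M, worse by 252.
Next-best assignment: Pulse→Band E, NorthTel→Band C, Solara→Band F, PeakComm→Band B = $2459M.
Swapping PeakComm↔Solara (PeakComm→Band C $474M, Solara→Band B $380M) loses 847.

Max total: $2677M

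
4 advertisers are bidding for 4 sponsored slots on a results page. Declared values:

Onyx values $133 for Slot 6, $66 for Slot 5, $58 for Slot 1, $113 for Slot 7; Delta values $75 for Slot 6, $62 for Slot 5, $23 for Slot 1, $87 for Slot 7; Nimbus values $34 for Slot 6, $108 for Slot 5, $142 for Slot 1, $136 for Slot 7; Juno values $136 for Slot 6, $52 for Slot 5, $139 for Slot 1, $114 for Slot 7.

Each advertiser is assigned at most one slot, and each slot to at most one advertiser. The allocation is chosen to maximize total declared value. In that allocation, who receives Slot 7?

Nimbus receives Slot 7.

Optimal: Onyx→Slot 6 ($133), Delta→Slot 5 ($62), Nimbus→Slot 7 ($136), Juno→Slot 1 ($139) — total 133+62+136+139 = $470.
Max-entry greedy (repeatedly take the single best remaining cell) gives $453, worse by 17.
Next-best assignment: Onyx→Slot 6, Delta→Slot 7, Nimbus→Slot 5, Juno→Slot 1 = $467.
Checked against all permutations: $470 is optimal.
Nimbus's own top slot is Slot 1 ($142), but forcing Nimbus→Slot 1 and reassigning the rest optimally gives only $453 — worse by 17.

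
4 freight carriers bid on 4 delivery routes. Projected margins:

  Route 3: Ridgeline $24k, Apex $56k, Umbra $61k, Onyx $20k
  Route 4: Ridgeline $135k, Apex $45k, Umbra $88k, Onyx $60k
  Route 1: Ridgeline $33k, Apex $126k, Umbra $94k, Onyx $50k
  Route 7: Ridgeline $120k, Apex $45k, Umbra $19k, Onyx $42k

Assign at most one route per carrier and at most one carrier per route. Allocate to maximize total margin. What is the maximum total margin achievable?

Max total: $367k

Optimal: Ridgeline→Route 7 ($120k), Apex→Route 1 ($126k), Umbra→Route 3 ($61k), Onyx→Route 4 ($60k) — total 120+126+61+60 = $367k.
Column-greedy (each route in turn goes to its best remaining carrier) gives $364k, worse by 3.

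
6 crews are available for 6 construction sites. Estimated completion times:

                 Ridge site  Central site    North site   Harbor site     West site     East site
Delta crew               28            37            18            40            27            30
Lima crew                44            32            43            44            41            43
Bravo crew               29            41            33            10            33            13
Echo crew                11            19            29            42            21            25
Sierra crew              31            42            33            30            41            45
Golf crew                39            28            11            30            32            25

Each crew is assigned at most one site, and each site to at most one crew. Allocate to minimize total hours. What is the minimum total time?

Minimum total: 124 hours

This is the linear assignment problem.
Optimal: Delta crew→West site (27 hours), Lima crew→Central site (32 hours), Bravo crew→East site (13 hours), Echo crew→Ridge site (11 hours), Sierra crew→Harbor site (30 hours), Golf crew→North site (11 hours) — total 27+32+13+11+30+11 = 124 hours.
Row-greedy (each crew in turn takes its cheapest remaining site) gives 137 hours, worse by 13.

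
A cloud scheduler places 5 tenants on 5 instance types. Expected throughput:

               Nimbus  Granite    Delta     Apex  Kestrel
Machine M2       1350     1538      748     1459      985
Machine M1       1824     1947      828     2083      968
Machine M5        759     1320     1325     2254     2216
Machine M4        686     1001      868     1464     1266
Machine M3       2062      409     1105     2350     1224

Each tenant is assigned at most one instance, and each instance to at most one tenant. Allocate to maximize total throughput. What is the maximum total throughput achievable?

Max total: 8796 ops/s

Treat this as an assignment problem: match each tenant to one instance.
Optimal: Nimbus→Machine M1 (1824 ops/s), Granite→Machine M2 (1538 ops/s), Delta→Machine M4 (868 ops/s), Apex→Machine M3 (2350 ops/s), Kestrel→Machine M5 (2216 ops/s) — total 1824+1538+868+2350+2216 = 8796 ops/s.
Max-entry greedy (repeatedly take the single best remaining cell) gives 8731 ops/s, worse by 65.
Next-best assignment: Nimbus→Machine M3, Granite→Machine M2, Delta→Machine M4, Apex→Machine M1, Kestrel→Machine M5 = 8767 ops/s.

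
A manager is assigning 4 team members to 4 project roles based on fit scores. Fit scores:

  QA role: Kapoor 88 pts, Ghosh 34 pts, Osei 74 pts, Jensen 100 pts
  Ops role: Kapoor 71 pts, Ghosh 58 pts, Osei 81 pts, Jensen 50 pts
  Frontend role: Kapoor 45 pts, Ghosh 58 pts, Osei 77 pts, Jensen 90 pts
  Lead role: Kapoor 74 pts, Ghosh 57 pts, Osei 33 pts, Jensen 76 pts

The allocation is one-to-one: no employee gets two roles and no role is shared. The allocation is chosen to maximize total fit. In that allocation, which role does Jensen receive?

Optimal: Kapoor→QA role (88 pts), Ghosh→Lead role (57 pts), Osei→Ops role (81 pts), Jensen→Frontend role (90 pts) — total 88+57+81+90 = 316 pts.
Column-greedy (each role in turn goes to its best remaining employee) gives 313 pts, worse by 3.
Next-best assignment: Kapoor→Lead role, Ghosh→Frontend role, Osei→Ops role, Jensen→QA role = 313 pts.
No other one-to-one assignment exceeds 316 pts.
Jensen's own top role is QA role (100 pts), but forcing Jensen→QA role and reassigning the rest optimally gives only 313 pts — worse by 3.

Jensen receives Frontend role.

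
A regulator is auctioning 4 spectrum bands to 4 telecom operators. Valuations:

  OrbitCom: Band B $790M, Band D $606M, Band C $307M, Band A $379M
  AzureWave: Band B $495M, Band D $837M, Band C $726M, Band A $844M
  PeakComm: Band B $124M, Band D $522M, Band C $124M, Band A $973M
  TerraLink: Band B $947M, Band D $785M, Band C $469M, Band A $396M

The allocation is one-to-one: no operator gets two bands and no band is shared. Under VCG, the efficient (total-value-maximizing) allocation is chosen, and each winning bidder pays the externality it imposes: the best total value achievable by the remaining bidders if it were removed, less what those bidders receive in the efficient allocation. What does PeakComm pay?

PeakComm pays $118M.

Efficient allocation: OrbitCom→Band B ($790M), AzureWave→Band C ($726M), PeakComm→Band A ($973M), TerraLink→Band D ($785M); total welfare W = $3274M.
PeakComm receives Band A at value $973M, so the others get W − 973 = $2301M.
Without PeakComm: best allocation of the remaining 3 bidders over all 4 bands is OrbitCom→Band B ($790M), AzureWave→Band A ($844M), TerraLink→Band D ($785M), total $2419M.
VCG payment = (others' best without PeakComm) − (others' welfare with PeakComm) = 2419 − 2301 = $118M.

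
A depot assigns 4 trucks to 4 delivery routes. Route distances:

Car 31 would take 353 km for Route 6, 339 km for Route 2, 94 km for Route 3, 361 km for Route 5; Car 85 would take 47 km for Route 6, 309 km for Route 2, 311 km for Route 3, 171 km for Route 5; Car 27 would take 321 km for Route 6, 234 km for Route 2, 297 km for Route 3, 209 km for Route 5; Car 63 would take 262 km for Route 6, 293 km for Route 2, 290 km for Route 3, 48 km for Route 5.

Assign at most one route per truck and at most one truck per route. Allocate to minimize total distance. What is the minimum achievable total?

Optimal: Car 31→Route 3 (94 km), Car 85→Route 6 (47 km), Car 27→Route 2 (234 km), Car 63→Route 5 (48 km) — total 94+47+234+48 = 423 km.
Row-greedy (each truck in turn takes its cheapest remaining route) gives 643 km, worse by 220.
Next-best assignment: Car 31→Route 3, Car 85→Route 6, Car 27→Route 5, Car 63→Route 2 = 643 km.
Swapping Car 85↔Car 63 (Car 85→Route 5 171 km, Car 63→Route 6 262 km) adds 338.
Checked against all permutations: 423 km is optimal.

Min total: 423 km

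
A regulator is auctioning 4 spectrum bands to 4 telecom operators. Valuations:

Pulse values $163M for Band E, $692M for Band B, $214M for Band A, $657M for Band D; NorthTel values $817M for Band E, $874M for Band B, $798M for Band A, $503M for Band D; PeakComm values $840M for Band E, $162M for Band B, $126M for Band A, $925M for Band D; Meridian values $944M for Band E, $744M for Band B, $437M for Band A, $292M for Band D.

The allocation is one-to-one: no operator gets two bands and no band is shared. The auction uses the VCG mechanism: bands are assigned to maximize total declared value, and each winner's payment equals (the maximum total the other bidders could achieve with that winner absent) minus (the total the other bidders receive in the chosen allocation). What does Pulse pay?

Pulse pays $76M.

Efficient allocation: Pulse→Band B ($692M), NorthTel→Band A ($798M), PeakComm→Band D ($925M), Meridian→Band E ($944M); total welfare W = $3359M.
Pulse receives Band B at value $692M, so the others get W − 692 = $2667M.
Without Pulse: best allocation of the remaining 3 bidders over all 4 bands is NorthTel→Band B ($874M), PeakComm→Band D ($925M), Meridian→Band E ($944M), total $2743M.
VCG payment = (others' best without Pulse) − (others' welfare with Pulse) = 2743 − 2667 = $76M.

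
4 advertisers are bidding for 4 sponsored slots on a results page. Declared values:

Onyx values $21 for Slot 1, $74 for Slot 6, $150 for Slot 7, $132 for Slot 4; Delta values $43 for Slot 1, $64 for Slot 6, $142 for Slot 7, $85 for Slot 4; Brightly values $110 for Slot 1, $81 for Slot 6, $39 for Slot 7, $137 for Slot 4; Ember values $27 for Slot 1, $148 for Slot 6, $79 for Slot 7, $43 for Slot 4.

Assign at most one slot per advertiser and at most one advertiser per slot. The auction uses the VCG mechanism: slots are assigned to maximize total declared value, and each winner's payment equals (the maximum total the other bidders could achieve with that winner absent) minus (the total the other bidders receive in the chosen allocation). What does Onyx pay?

Onyx pays $27.

Efficient allocation: Onyx→Slot 4 ($132), Delta→Slot 7 ($142), Brightly→Slot 1 ($110), Ember→Slot 6 ($148); total welfare W = $532.
Onyx receives Slot 4 at value $132, so the others get W − 132 = $400.
Without Onyx: best allocation of the remaining 3 bidders over all 4 slots is Delta→Slot 7 ($142), Brightly→Slot 4 ($137), Ember→Slot 6 ($148), total $427.
VCG payment = (others' best without Onyx) − (others' welfare with Onyx) = 427 − 400 = $27.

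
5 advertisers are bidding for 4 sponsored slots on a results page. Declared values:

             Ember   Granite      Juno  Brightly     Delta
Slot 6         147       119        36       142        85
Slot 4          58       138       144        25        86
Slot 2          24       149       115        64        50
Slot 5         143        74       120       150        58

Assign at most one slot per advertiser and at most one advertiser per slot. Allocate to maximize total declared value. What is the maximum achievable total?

Maximum total: $590

Optimal: Ember→Slot 6 ($147), Juno→Slot 4 ($144), Granite→Slot 2 ($149), Brightly→Slot 5 ($150) — total 147+144+149+150 = $590.
Checked against all permutations: $590 is optimal.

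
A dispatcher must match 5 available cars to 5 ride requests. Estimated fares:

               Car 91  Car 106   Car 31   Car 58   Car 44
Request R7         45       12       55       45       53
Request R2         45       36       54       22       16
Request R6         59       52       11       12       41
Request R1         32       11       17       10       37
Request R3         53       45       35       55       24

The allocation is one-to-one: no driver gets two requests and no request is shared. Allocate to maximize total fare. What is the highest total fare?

Maximum total: $246

Optimal: Car 91→Request R1 ($32), Car 106→Request R6 ($52), Car 31→Request R2 ($54), Car 58→Request R3 ($55), Car 44→Request R7 ($53) — total 32+52+54+55+53 = $246.
Column-greedy (each request in turn goes to its best remaining driver) gives $244, worse by 2.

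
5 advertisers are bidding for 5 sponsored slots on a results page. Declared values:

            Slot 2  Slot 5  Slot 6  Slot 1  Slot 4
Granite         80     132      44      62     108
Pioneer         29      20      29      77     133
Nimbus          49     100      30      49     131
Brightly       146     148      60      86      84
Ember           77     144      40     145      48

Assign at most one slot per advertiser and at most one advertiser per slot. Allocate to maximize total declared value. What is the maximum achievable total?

Optimal: Granite→Slot 5 ($132), Pioneer→Slot 4 ($133), Nimbus→Slot 6 ($30), Brightly→Slot 2 ($146), Ember→Slot 1 ($145) — total 132+133+30+146+145 = $586.
Column-greedy (each slot in turn goes to its best remaining advertiser) gives $542, worse by 44.
Next-best assignment: Granite→Slot 5, Pioneer→Slot 6, Nimbus→Slot 4, Brightly→Slot 2, Ember→Slot 1 = $583.
Swapping Nimbus↔Granite (Nimbus→Slot 5 $100, Granite→Slot 6 $44) loses 18.

Max total: $586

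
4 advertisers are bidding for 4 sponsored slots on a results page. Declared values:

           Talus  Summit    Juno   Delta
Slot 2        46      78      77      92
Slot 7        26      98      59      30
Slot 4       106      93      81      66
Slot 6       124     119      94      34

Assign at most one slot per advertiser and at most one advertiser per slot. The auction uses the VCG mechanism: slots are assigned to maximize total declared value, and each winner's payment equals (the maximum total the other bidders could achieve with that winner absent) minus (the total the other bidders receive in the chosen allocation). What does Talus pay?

Talus pays $21.

Efficient allocation: Talus→Slot 6 ($124), Summit→Slot 7 ($98), Juno→Slot 4 ($81), Delta→Slot 2 ($92); total welfare W = $395.
Talus receives Slot 6 at value $124, so the others get W − 124 = $271.
Without Talus: best allocation of the remaining 3 bidders over all 4 slots is Summit→Slot 6 ($119), Juno→Slot 4 ($81), Delta→Slot 2 ($92), total $292.
VCG payment = (others' best without Talus) − (others' welfare with Talus) = 292 − 271 = $21.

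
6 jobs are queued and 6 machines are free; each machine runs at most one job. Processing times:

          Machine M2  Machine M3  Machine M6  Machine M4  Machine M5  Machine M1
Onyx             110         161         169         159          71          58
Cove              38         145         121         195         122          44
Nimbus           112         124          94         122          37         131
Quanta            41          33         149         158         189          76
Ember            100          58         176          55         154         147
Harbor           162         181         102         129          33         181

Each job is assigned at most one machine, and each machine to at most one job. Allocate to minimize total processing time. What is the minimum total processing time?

Optimal: Onyx→Machine M1 (58 min), Cove→Machine M2 (38 min), Nimbus→Machine M6 (94 min), Quanta→Machine M3 (33 min), Ember→Machine M4 (55 min), Harbor→Machine M5 (33 min) — total 58+38+94+33+55+33 = 311 min.
Row-greedy (each job in turn takes its cheapest remaining machine) gives 323 min, worse by 12.
Swapping Quanta↔Nimbus (Quanta→Machine M6 149 min, Nimbus→Machine M3 124 min) adds 146.
No other one-to-one assignment undercuts 311 min.

Minimum total: 311 min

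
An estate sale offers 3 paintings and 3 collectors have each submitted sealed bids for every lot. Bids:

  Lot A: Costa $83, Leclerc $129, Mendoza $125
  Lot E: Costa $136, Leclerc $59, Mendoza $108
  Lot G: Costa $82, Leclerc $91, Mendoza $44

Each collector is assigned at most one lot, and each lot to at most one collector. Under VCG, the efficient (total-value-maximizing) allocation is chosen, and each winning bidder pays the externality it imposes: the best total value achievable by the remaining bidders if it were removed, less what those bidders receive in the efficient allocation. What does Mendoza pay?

Mendoza pays $38.

Efficient allocation: Costa→Lot E ($136), Leclerc→Lot G ($91), Mendoza→Lot A ($125); total welfare W = $352.
Mendoza receives Lot A at value $125, so the others get W − 125 = $227.
Without Mendoza: best allocation of the remaining 2 bidders over all 3 lots is Costa→Lot E ($136), Leclerc→Lot A ($129), total $265.
VCG payment = (others' best without Mendoza) − (others' welfare with Mendoza) = 265 − 227 = $38.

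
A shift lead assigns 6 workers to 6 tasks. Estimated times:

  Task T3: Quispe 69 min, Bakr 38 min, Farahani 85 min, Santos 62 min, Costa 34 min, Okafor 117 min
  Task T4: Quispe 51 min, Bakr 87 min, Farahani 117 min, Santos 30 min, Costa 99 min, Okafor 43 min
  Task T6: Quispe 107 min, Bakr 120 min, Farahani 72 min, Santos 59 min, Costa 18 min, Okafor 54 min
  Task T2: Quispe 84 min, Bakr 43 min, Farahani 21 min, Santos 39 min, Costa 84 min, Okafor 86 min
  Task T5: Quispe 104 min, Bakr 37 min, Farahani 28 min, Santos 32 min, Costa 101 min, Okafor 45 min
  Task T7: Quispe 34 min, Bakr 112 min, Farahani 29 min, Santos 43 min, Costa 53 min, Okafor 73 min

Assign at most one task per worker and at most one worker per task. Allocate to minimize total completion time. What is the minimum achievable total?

This is the linear assignment problem.
Optimal: Quispe→Task T7 (34 min), Bakr→Task T3 (38 min), Farahani→Task T2 (21 min), Santos→Task T4 (30 min), Costa→Task T6 (18 min), Okafor→Task T5 (45 min) — total 34+38+21+30+18+45 = 186 min.
Column-greedy (each task in turn goes to its cheapest remaining worker) gives 210 min, worse by 24.
Swapping Okafor↔Bakr (Okafor→Task T3 117 min, Bakr→Task T5 37 min) adds 71.
Checked against all permutations: 186 min is optimal.

Min total: 186 min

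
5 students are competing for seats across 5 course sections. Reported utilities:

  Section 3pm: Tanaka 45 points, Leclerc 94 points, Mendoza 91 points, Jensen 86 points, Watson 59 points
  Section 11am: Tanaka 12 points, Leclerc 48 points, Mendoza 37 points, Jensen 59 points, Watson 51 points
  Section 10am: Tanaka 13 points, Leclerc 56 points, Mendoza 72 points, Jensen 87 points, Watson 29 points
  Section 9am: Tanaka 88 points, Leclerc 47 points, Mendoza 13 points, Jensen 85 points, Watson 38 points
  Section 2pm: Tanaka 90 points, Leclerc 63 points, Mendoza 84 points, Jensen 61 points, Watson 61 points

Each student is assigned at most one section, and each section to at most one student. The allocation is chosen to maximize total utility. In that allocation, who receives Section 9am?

Tanaka receives Section 9am.

Optimal: Tanaka→Section 9am (88 points), Leclerc→Section 3pm (94 points), Mendoza→Section 2pm (84 points), Jensen→Section 10am (87 points), Watson→Section 11am (51 points) — total 88+94+84+87+51 = 404 points.
Every other assignment is strictly worse.
Tanaka's own top section is Section 2pm (90 points), but forcing Tanaka→Section 2pm and reassigning the rest optimally gives only 392 points — worse by 12.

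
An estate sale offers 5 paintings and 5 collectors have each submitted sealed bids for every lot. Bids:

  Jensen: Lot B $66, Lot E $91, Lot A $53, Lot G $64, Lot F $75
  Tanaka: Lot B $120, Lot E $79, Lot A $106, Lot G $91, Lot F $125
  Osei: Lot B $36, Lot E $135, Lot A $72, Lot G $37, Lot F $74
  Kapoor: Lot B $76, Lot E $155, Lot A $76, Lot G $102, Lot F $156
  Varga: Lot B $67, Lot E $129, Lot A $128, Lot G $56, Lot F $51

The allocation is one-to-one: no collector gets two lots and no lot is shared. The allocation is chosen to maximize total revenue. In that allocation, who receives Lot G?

This is a one-to-one assignment (maximum-weight bipartite matching).
Optimal: Jensen→Lot G ($64), Tanaka→Lot B ($120), Osei→Lot E ($135), Kapoor→Lot F ($156), Varga→Lot A ($128) — total 64+120+135+156+128 = $603.
Column-greedy (each lot in turn goes to its best remaining collector) gives $541, worse by 62.
Jensen's own top lot is Lot E ($91), but forcing Jensen→Lot E and reassigning the rest optimally gives only $532 — worse by 71.

Jensen receives Lot G.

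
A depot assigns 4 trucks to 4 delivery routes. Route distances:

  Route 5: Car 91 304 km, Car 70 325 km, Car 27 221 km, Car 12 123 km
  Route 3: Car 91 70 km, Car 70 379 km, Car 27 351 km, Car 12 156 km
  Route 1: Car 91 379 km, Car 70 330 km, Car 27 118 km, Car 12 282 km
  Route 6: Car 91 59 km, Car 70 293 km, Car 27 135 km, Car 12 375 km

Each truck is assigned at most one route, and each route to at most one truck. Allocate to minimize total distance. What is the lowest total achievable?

Min total: 604 km

This is a one-to-one assignment (minimum-cost bipartite matching).
Optimal: Car 91→Route 3 (70 km), Car 70→Route 6 (293 km), Car 27→Route 1 (118 km), Car 12→Route 5 (123 km) — total 70+293+118+123 = 604 km.
Row-greedy (each truck in turn takes its cheapest remaining route) gives 658 km, worse by 54.
Next-best assignment: Car 91→Route 3, Car 70→Route 1, Car 27→Route 6, Car 12→Route 5 = 658 km.
Swapping Car 91↔Car 12 (Car 91→Route 5 304 km, Car 12→Route 3 156 km) adds 267.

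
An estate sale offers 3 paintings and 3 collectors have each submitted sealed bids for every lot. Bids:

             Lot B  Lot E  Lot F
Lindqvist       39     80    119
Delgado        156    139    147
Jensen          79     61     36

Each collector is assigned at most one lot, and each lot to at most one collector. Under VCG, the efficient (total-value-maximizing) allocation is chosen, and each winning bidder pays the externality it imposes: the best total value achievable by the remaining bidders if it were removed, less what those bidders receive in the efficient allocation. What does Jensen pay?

Efficient allocation: Lindqvist→Lot F ($119), Delgado→Lot E ($139), Jensen→Lot B ($79); total welfare W = $337.
Jensen receives Lot B at value $79, so the others get W − 79 = $258.
Without Jensen: best allocation of the remaining 2 bidders over all 3 lots is Lindqvist→Lot F ($119), Delgado→Lot B ($156), total $275.
VCG payment = (others' best without Jensen) − (others' welfare with Jensen) = 275 − 258 = $17.

Jensen pays $17.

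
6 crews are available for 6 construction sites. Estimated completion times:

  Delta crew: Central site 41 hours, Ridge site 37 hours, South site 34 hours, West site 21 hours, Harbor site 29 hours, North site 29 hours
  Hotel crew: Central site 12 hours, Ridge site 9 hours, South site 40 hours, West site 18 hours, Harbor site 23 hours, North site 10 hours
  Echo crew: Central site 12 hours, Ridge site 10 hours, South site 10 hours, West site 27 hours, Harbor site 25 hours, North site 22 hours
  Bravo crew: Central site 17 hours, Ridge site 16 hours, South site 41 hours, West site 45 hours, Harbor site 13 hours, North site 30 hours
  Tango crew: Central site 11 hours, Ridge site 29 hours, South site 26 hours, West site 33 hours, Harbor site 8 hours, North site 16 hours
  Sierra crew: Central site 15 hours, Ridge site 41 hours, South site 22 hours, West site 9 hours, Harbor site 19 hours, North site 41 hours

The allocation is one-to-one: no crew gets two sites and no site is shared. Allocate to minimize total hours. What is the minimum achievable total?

Minimum total: 80 hours

Treat this as an assignment problem: match each crew to one site.
Optimal: Delta crew→West site (21 hours), Hotel crew→North site (10 hours), Echo crew→South site (10 hours), Bravo crew→Ridge site (16 hours), Tango crew→Harbor site (8 hours), Sierra crew→Central site (15 hours) — total 21+10+10+16+8+15 = 80 hours.
Checked against all permutations: 80 hours is optimal.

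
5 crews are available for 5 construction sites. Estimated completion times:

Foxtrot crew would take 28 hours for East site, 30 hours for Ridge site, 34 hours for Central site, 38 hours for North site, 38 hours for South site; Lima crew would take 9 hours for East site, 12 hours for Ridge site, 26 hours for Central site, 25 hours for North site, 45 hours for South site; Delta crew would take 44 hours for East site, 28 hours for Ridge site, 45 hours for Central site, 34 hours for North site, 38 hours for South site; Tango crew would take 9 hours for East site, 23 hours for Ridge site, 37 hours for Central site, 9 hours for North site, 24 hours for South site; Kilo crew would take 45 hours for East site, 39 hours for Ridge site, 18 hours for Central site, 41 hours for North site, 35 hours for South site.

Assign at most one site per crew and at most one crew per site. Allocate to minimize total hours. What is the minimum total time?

Minimum total: 102 hours

Optimal: Foxtrot crew→South site (38 hours), Lima crew→East site (9 hours), Delta crew→Ridge site (28 hours), Tango crew→North site (9 hours), Kilo crew→Central site (18 hours) — total 38+9+28+9+18 = 102 hours.
Column-greedy (each site in turn goes to its cheapest remaining crew) gives 122 hours, worse by 20.
Next-best assignment: Foxtrot crew→Ridge site, Lima crew→East site, Delta crew→South site, Tango crew→North site, Kilo crew→Central site = 104 hours.
Swapping Tango crew↔Delta crew (Tango crew→Ridge site 23 hours, Delta crew→North site 34 hours) adds 20.
Every other assignment is strictly worse.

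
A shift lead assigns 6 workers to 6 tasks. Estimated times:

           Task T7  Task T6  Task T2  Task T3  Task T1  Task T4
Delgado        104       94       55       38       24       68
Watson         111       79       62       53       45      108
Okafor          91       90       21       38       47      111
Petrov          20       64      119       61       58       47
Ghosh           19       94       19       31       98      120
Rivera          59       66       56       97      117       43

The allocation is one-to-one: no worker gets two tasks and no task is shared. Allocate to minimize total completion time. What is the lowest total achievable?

This is a one-to-one assignment (minimum-cost bipartite matching).
Optimal: Delgado→Task T1 (24 min), Watson→Task T6 (79 min), Okafor→Task T2 (21 min), Petrov→Task T7 (20 min), Ghosh→Task T3 (31 min), Rivera→Task T4 (43 min) — total 24+79+21+20+31+43 = 218 min.
Checked against all permutations: 218 min is optimal.

Min total: 218 min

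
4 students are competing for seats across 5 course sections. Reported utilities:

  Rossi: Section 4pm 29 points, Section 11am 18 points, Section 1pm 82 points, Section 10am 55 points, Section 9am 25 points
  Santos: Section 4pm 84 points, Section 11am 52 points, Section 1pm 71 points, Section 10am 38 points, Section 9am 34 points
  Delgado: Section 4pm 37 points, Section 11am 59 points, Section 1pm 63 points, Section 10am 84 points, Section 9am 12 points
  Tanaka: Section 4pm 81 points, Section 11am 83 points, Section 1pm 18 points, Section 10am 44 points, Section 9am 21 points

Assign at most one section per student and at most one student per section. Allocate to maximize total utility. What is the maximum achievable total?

Treat this as an assignment problem: match each student to one section.
Optimal: Rossi→Section 1pm (82 points), Santos→Section 4pm (84 points), Delgado→Section 10am (84 points), Tanaka→Section 11am (83 points) — total 82+84+84+83 = 333 points.
Next-best assignment: Rossi→Section 1pm, Santos→Section 11am, Delgado→Section 10am, Tanaka→Section 4pm = 299 points.
Every other assignment is strictly worse.

Max total: 333 points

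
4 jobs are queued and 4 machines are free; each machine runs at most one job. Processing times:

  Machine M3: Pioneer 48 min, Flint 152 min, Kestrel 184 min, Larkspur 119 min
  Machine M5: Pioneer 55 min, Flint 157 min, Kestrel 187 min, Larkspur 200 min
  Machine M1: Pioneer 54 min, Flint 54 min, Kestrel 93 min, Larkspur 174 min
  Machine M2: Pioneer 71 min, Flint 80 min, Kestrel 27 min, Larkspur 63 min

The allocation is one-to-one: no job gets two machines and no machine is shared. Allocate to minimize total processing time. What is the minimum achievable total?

Min total: 255 min

Optimal: Pioneer→Machine M5 (55 min), Flint→Machine M1 (54 min), Kestrel→Machine M2 (27 min), Larkspur→Machine M3 (119 min) — total 55+54+27+119 = 255 min.
Swapping Kestrel↔Pioneer (Kestrel→Machine M5 187 min, Pioneer→Machine M2 71 min) adds 176.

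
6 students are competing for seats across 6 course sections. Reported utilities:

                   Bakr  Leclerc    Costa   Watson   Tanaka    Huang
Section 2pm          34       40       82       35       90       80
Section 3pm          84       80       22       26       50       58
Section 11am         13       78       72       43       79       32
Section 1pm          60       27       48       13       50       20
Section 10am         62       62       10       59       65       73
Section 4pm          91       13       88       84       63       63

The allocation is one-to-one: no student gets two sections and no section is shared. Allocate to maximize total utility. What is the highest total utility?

Maximum total: 459 points

Optimal: Bakr→Section 1pm (60 points), Leclerc→Section 3pm (80 points), Costa→Section 11am (72 points), Watson→Section 4pm (84 points), Tanaka→Section 2pm (90 points), Huang→Section 10am (73 points) — total 60+80+72+84+90+73 = 459 points.
Row-greedy (each student in turn takes its best remaining section) gives 411 points, worse by 48.
No other one-to-one assignment exceeds 459 points.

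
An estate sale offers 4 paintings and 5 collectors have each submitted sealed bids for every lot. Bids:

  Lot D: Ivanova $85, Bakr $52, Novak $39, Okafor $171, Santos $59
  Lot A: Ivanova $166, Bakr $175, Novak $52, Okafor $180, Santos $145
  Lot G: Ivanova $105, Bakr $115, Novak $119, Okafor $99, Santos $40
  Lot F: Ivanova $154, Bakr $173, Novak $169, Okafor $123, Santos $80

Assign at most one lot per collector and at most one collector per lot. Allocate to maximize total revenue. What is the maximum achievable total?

Optimal: Okafor→Lot D ($171), Ivanova→Lot A ($166), Novak→Lot G ($119), Bakr→Lot F ($173) — total 171+166+119+173 = $629.

Max total: $629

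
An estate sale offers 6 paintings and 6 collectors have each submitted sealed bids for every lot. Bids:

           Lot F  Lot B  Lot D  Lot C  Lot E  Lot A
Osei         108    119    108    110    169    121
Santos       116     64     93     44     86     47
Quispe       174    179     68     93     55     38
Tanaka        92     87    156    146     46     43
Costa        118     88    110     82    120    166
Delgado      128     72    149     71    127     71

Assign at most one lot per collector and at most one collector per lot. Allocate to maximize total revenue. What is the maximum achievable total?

Maximum total: $925

Optimal: Osei→Lot E ($169), Santos→Lot F ($116), Quispe→Lot B ($179), Tanaka→Lot C ($146), Costa→Lot A ($166), Delgado→Lot D ($149) — total 169+116+179+146+166+149 = $925.
Max-entry greedy (repeatedly take the single best remaining cell) gives $842, worse by 83.
Next-best assignment: Osei→Lot E, Santos→Lot D, Quispe→Lot B, Tanaka→Lot C, Costa→Lot A, Delgado→Lot F = $881.
Swapping Delgado↔Tanaka (Delgado→Lot C $71, Tanaka→Lot D $156) loses 68.
Checked against all permutations: $925 is optimal.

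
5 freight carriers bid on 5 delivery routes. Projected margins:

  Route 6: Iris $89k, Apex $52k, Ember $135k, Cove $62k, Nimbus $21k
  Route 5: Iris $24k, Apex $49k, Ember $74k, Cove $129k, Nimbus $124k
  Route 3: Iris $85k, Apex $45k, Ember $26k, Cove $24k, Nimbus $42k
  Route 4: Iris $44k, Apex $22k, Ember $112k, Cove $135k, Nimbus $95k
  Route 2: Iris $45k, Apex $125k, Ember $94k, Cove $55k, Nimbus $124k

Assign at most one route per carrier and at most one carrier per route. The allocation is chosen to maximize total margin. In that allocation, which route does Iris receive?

Optimal: Iris→Route 3 ($85k), Apex→Route 2 ($125k), Ember→Route 6 ($135k), Cove→Route 4 ($135k), Nimbus→Route 5 ($124k) — total 85+125+135+135+124 = $604k.
Iris's own top route is Route 6 ($89k), but forcing Iris→Route 6 and reassigning the rest optimally gives only $499k — worse by 105.

Iris receives Route 3.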